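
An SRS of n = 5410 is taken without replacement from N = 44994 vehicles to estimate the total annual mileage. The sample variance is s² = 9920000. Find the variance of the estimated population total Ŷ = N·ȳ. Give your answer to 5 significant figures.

3.2658 × 10^12

Var(Ŷ) = N²·Var(ȳ) = N²·(1 − n/N)·s²/n.
f = 5410/44994 = 0.12023825; Var(ȳ) = 0.87976175·9920000/5410 = 1613.1676.
Var(Ŷ) = 44994² · 1613.1676 = 3.2657933 × 10^12.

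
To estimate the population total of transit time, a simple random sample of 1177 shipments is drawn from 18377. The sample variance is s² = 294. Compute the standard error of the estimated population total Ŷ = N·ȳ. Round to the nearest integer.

Var(Ŷ) = N²·Var(ȳ) = N²·(1 − n/N)·s²/n.
f = 1177/18377 = 0.06404745; Var(ȳ) = 0.93595255·294/1177 = 0.23378934.
Var(Ŷ) = 18377² · 0.23378934 = 7.8953963 × 10^7.
SE(Ŷ) = √(7.8953963 × 10^7) = 8886.

8886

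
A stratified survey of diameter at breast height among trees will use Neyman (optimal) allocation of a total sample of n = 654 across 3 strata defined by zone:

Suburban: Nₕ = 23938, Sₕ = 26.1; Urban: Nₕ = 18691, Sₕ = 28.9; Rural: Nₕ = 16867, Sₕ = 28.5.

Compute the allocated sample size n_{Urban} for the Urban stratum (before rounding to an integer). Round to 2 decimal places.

Neyman allocation: nₕ = n·NₕSₕ / Σⱼ NⱼSⱼ.
Σ NⱼSⱼ = 23938·26.1 + 18691·28.9 + 16867·28.5 = 1.6456612 × 10^6.
n_{Urban} = 654·18691·28.9 / (1.6456612 × 10^6) = 214.67.

214.67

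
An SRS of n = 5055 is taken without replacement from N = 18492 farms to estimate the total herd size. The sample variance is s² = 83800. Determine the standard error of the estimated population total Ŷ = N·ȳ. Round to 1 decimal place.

Var(Ŷ) = N²·Var(ȳ) = N²·(1 − n/N)·s²/n.
f = 5055/18492 = 0.27336145; Var(ȳ) = 0.72663855·83800/5055 = 12.045957.
Var(Ŷ) = 18492² · 12.045957 = 4.119164 × 10^9.
SE(Ŷ) = √(4.119164 × 10^9) = 64180.7.

64180.7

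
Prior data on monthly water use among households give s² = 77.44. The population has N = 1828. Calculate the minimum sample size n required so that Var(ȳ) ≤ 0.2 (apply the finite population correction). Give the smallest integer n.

320

Without fpc, n₀ = s²/D = 77.44/0.2 = 387.2000.
With fpc, (1 − n/N)·s²/n ≤ D requires n ≥ n₀/(1 + n₀/N) = 387.2000/(1 + 387.2000/1828) = 319.5204.
Rounding up, n = 320.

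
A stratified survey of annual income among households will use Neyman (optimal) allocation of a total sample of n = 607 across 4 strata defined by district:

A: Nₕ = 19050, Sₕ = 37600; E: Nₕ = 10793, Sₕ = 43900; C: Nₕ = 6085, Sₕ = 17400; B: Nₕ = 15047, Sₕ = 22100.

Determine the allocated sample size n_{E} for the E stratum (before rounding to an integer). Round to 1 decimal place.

176.6

Neyman allocation: nₕ = n·NₕSₕ / Σⱼ NⱼSⱼ.
Σ NⱼSⱼ = 19050·37600 + 10793·43900 + 6085·17400 + 15047·22100 = 1.6285104 × 10^9.
n_{E} = 607·10793·43900 / (1.6285104 × 10^9) = 176.6.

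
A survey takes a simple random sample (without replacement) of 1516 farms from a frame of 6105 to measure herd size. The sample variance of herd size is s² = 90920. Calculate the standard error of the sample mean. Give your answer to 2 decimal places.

Under SRS without replacement, Var(ȳ) = (1 − f)·s²/n with f = n/N = 1516/6105 = 0.24832105.
Var(ȳ) = (1 − 0.24832105)·90920/1516 = 0.75167895·59.973615 = 45.080904.
SE(ȳ) = √(45.080904) = 6.71.

6.71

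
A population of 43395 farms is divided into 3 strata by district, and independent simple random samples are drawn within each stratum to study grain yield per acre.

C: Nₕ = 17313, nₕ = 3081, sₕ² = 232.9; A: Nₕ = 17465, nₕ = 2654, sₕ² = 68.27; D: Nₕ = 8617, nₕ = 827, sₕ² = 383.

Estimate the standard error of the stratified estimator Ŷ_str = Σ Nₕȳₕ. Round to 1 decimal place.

7507.8

Var(Ŷ_str) = Σₕ Nₕ²(1 − fₕ)sₕ²/nₕ.
C: 17313²·(1 − 3081/17313)·232.9/3081 = 1.8625848 × 10^7.
A: 17465²·(1 − 2654/17465)·68.27/2654 = 6.6539871 × 10^6.
D: 8617²·(1 − 827/8617)·383/827 = 3.1087573 × 10^7.
Sum = 5.6367408 × 10^7.
SE = √(5.6367408 × 10^7) = 7507.8.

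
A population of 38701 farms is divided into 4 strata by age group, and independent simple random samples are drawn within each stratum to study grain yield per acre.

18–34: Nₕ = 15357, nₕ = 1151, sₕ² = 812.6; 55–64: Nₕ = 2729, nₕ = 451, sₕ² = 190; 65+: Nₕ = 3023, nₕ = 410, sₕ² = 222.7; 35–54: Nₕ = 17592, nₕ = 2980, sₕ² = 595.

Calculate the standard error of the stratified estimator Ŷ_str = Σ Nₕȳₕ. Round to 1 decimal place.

14569.0

Var(Ŷ_str) = Σₕ Nₕ²(1 − fₕ)sₕ²/nₕ.
18–34: 15357²·(1 − 1151/15357)·812.6/1151 = 1.5402091 × 10^8.
55–64: 2729²·(1 − 451/2729)·190/451 = 2.6189929 × 10^6.
65+: 3023²·(1 − 410/3023)·222.7/410 = 4.2905594 × 10^6.
35–54: 17592²·(1 − 2980/17592)·595/2980 = 5.1324601 × 10^7.
Sum = 2.1225506 × 10^8.
SE = √(2.1225506 × 10^8) = 14569.0.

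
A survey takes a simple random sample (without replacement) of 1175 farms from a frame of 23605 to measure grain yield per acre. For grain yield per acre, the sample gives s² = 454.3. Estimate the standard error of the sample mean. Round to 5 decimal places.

Under SRS without replacement, Var(ȳ) = (1 − f)·s²/n with f = n/N = 1175/23605 = 0.04977759.
Var(ȳ) = (1 − 0.04977759)·454.3/1175 = 0.95022241·0.3866383 = 0.36739238.
SE(ȳ) = √(0.36739238) = 0.60613.

0.60613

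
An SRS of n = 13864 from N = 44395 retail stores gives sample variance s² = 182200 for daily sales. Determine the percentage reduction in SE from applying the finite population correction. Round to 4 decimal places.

17.0716

f = n/N = 13864/44395 = 0.31228742.
SE_no-fpc = √(s²/n) = 3.6251828; SE_fpc = √((1−f)s²/n) = 3.0063075.
Ratio = √(1−f) = 0.82928438. Reduction = 100·(1 − 0.82928438) = 17.0716%.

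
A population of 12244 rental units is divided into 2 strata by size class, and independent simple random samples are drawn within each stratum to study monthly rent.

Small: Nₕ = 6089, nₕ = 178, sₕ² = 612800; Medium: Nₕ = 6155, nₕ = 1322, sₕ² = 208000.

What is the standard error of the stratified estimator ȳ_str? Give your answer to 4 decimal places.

Var(ȳ_str) = Σₕ Wₕ²(1 − fₕ)sₕ²/nₕ with Wₕ = Nₕ/N, N = 12244.
Small: Wₕ = 0.49730480; term = 0.49730480²·(1 − 0.02923304)·612800/178 = 826.53081.
Medium: Wₕ = 0.50269520; term = 0.50269520²·(1 − 0.21478473)·208000/1322 = 31.219798.
Sum = 857.75061.
SE = √(857.75061) = 29.2874.

29.2874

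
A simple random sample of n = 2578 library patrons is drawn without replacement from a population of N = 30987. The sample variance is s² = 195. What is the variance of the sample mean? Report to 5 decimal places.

Under SRS without replacement, Var(ȳ) = (1 − f)·s²/n with f = n/N = 2578/30987 = 0.08319618.
Var(ȳ) = (1 − 0.08319618)·195/2578 = 0.91680382·0.075640031 = 0.069347069.

0.06935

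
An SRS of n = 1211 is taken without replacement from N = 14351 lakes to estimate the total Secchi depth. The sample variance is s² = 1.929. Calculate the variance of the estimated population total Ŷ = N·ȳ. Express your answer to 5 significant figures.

300380

Var(Ŷ) = N²·Var(ȳ) = N²·(1 − n/N)·s²/n.
f = 1211/14351 = 0.08438436; Var(ȳ) = 0.91561564·1.929/1211 = 0.0014584827.
Var(Ŷ) = 14351² · 0.0014584827 = 300376.26.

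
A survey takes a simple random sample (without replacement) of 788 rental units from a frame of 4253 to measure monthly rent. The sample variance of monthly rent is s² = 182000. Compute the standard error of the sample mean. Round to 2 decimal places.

Under SRS without replacement, Var(ȳ) = (1 − f)·s²/n with f = n/N = 788/4253 = 0.18528098.
Var(ȳ) = (1 − 0.18528098)·182000/788 = 0.81471902·230.96447 = 188.17114.
SE(ȳ) = √(188.17114) = 13.72.

13.72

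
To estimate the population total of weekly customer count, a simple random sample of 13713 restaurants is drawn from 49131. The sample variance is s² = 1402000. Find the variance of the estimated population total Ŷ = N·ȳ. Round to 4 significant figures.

1.779 × 10^11

Var(Ŷ) = N²·Var(ȳ) = N²·(1 − n/N)·s²/n.
f = 13713/49131 = 0.27911095; Var(ȳ) = 0.72088905·1402000/13713 = 73.702797.
Var(Ŷ) = 49131² · 73.702797 = 1.7790788 × 10^11.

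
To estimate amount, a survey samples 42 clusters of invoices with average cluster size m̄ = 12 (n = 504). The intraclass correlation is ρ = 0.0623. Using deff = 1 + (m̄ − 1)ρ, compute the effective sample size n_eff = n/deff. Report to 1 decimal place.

299.1

deff = 1 + (12 − 1)·0.0623 = 1 + 0.6853 = 1.6853.
n_eff = 504 / 1.6853 = 299.1.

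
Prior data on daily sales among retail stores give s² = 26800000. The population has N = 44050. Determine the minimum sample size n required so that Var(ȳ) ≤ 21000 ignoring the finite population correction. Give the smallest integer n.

Without fpc, n₀ = s²/D = 26800000/21000 = 1276.1905.
Rounding up, n = 1277.

1277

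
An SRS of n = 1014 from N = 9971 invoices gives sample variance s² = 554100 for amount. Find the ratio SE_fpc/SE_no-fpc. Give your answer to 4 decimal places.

0.9478

f = n/N = 1014/9971 = 0.10169492.
SE_no-fpc = √(s²/n) = 23.376264; SE_fpc = √((1−f)s²/n) = 22.155779.
Ratio = √(1−f) = 0.94778958.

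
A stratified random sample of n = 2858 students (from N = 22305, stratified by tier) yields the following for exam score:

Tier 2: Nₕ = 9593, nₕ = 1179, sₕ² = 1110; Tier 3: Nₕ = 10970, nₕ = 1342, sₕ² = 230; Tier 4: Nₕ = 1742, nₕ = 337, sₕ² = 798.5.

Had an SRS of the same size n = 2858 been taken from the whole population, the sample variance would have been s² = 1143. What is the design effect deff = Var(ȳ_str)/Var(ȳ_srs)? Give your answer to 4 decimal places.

Var(ȳ_str) = Σ Wₕ²(1−fₕ)sₕ²/nₕ with Wₕ = Nₕ/22305:
  Tier 2: (9593/22305)²·(1−1179/9593)·1110/1179 = 0.15274312
  Tier 3: (10970/22305)²·(1−1342/10970)·230/1342 = 0.036384262
  Tier 4: (1742/22305)²·(1−337/1742)·798.5/337 = 0.011656416
  → Var(ȳ_str) = 0.2007838.
Var(ȳ_srs) = (1 − 2858/22305)·1143/2858 = 0.34868591.
deff = 0.2007838 / 0.34868591 = 0.5758.

0.5758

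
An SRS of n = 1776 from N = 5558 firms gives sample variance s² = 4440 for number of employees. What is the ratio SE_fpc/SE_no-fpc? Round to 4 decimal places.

0.8249

f = n/N = 1776/5558 = 0.31953940.
SE_no-fpc = √(s²/n) = 1.5811388; SE_fpc = √((1−f)s²/n) = 1.304282.
Ratio = √(1−f) = 0.82490036.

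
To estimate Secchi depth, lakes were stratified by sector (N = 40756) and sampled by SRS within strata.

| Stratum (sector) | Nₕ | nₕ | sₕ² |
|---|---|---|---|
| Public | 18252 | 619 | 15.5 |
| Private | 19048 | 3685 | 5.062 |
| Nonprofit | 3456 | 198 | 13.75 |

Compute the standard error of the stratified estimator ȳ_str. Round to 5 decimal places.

0.07460

Var(ȳ_str) = Σₕ Wₕ²(1 − fₕ)sₕ²/nₕ with Wₕ = Nₕ/N, N = 40756.
Public: Wₕ = 0.44783590; term = 0.44783590²·(1 − 0.03391409)·15.5/619 = 0.0048517075.
Private: Wₕ = 0.46736677; term = 0.46736677²·(1 − 0.19345863)·5.062/3685 = 2.4200646 × 10^-4.
Nonprofit: Wₕ = 0.08479733; term = 0.08479733²·(1 − 0.05729167)·13.75/198 = 4.7073795 × 10^-4.
Sum = 0.0055644519.
SE = √(0.0055644519) = 0.07460.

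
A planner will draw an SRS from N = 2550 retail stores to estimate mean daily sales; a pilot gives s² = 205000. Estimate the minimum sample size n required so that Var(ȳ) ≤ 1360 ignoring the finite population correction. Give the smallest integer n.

151

Without fpc, n₀ = s²/D = 205000/1360 = 150.7353.
Rounding up, n = 151.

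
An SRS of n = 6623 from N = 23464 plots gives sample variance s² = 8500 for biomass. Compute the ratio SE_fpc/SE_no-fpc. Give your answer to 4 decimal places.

0.8472

f = n/N = 6623/23464 = 0.28226219.
SE_no-fpc = √(s²/n) = 1.1328752; SE_fpc = √((1−f)s²/n) = 0.9597652.
Ratio = √(1−f) = 0.84719408.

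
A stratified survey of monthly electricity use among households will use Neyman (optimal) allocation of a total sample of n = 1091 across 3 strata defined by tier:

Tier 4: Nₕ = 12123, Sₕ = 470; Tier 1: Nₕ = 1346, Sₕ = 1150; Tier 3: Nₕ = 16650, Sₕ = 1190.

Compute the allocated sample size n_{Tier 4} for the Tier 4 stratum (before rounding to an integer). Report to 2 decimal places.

Neyman allocation: nₕ = n·NₕSₕ / Σⱼ NⱼSⱼ.
Σ NⱼSⱼ = 12123·470 + 1346·1150 + 16650·1190 = 2.705921 × 10^7.
n_{Tier 4} = 1091·12123·470 / (2.705921 × 10^7) = 229.73.

229.73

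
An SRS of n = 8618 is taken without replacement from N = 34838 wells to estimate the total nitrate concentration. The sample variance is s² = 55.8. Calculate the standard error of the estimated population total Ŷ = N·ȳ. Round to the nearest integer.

2432

Var(Ŷ) = N²·Var(ȳ) = N²·(1 − n/N)·s²/n.
f = 8618/34838 = 0.24737356; Var(ȳ) = 0.75262644·55.8/8618 = 0.0048731209.
Var(Ŷ) = 34838² · 0.0048731209 = 5.9144398 × 10^6.
SE(Ŷ) = √(5.9144398 × 10^6) = 2432.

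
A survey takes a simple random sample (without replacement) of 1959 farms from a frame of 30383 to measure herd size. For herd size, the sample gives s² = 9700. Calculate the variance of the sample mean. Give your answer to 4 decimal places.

Under SRS without replacement, Var(ȳ) = (1 − f)·s²/n with f = n/N = 1959/30383 = 0.06447685.
Var(ȳ) = (1 − 0.06447685)·9700/1959 = 0.93552315·4.9515059 = 4.6322484.

4.6322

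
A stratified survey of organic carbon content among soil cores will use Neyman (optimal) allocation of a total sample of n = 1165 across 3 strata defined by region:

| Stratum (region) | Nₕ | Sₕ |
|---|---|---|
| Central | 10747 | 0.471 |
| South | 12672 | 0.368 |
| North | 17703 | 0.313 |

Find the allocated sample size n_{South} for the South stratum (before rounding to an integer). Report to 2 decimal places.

355.87

Neyman allocation: nₕ = n·NₕSₕ / Σⱼ NⱼSⱼ.
Σ NⱼSⱼ = 10747·0.471 + 12672·0.368 + 17703·0.313 = 15266.172.
n_{South} = 1165·12672·0.368 / 15266.172 = 355.87.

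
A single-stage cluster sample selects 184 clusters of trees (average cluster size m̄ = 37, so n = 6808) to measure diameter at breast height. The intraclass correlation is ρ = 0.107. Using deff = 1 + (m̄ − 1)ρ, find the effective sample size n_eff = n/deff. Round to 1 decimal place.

deff = 1 + (37 − 1)·0.107 = 1 + 3.852 = 4.852.
n_eff = 6808 / 4.852 = 1403.1.

1403.1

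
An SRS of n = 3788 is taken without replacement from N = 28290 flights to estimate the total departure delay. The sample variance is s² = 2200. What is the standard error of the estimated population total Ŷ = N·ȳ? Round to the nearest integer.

20064

Var(Ŷ) = N²·Var(ȳ) = N²·(1 − n/N)·s²/n.
f = 3788/28290 = 0.13389890; Var(ȳ) = 0.86610110·2200/3788 = 0.50301542.
Var(Ŷ) = 28290² · 0.50301542 = 4.0257536 × 10^8.
SE(Ŷ) = √(4.0257536 × 10^8) = 20064.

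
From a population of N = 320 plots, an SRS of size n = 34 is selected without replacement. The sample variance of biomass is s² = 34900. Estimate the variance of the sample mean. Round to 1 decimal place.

917.4

Under SRS without replacement, Var(ȳ) = (1 − f)·s²/n with f = n/N = 34/320 = 0.10625000.
Var(ȳ) = (1 − 0.10625000)·34900/34 = 0.89375000·1026.4706 = 917.40809.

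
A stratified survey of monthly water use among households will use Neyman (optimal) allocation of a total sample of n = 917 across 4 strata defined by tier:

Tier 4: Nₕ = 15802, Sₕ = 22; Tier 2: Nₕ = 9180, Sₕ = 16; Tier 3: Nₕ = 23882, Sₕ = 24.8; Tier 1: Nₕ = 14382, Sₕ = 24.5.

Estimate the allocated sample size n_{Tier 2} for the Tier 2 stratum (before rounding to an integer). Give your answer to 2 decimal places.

Neyman allocation: nₕ = n·NₕSₕ / Σⱼ NⱼSⱼ.
Σ NⱼSⱼ = 15802·22 + 9180·16 + 23882·24.8 + 14382·24.5 = 1.4391566 × 10^6.
n_{Tier 2} = 917·9180·16 / (1.4391566 × 10^6) = 93.59.

93.59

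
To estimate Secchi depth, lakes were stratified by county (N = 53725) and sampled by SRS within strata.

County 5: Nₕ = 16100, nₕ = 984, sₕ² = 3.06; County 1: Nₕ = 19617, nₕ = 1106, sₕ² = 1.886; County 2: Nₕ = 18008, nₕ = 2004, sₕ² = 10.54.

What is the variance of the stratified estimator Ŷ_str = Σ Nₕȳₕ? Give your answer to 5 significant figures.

Var(Ŷ_str) = Σₕ Nₕ²(1 − fₕ)sₕ²/nₕ.
County 5: 16100²·(1 − 984/16100)·3.06/984 = 756813.88.
County 1: 19617²·(1 − 1106/19617)·1.886/1106 = 619225.79.
County 2: 18008²·(1 − 2004/18008)·10.54/2004 = 1.5157826 × 10^6.
Sum = 2.8918223 × 10^6.

2.8918 × 10^6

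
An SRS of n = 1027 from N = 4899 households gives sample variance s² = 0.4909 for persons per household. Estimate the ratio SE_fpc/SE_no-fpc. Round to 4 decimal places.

f = n/N = 1027/4899 = 0.20963462.
SE_no-fpc = √(s²/n) = 0.021863077; SE_fpc = √((1−f)s²/n) = 0.019436822.
Ratio = √(1−f) = 0.88902496.

0.8890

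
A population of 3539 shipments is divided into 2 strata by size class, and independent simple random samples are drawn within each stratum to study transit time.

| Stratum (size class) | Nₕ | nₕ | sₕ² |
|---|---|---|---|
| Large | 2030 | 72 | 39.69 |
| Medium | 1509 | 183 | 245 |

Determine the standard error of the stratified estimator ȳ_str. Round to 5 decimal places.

Var(ȳ_str) = Σₕ Wₕ²(1 − fₕ)sₕ²/nₕ with Wₕ = Nₕ/N, N = 3539.
Large: Wₕ = 0.57360836; term = 0.57360836²·(1 − 0.03546798)·39.69/72 = 0.17494285.
Medium: Wₕ = 0.42639164; term = 0.42639164²·(1 − 0.12127237)·245/183 = 0.21388811.
Sum = 0.38883096.
SE = √(0.38883096) = 0.62356.

0.62356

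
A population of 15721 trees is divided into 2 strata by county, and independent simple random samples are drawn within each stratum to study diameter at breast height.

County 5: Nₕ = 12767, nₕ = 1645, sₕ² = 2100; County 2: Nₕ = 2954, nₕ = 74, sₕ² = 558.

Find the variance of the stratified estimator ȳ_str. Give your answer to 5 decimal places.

0.99300

Var(ȳ_str) = Σₕ Wₕ²(1 − fₕ)sₕ²/nₕ with Wₕ = Nₕ/N, N = 15721.
County 5: Wₕ = 0.81209847; term = 0.81209847²·(1 − 0.12884781)·2100/1645 = 0.73344036.
County 2: Wₕ = 0.18790153; term = 0.18790153²·(1 − 0.02505078)·558/74 = 0.2595644.
Sum = 0.99300476.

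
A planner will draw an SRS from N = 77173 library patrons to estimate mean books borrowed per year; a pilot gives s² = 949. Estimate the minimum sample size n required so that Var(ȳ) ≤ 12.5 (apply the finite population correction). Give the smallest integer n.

Without fpc, n₀ = s²/D = 949/12.5 = 75.9200.
With fpc, (1 − n/N)·s²/n ≤ D requires n ≥ n₀/(1 + n₀/N) = 75.9200/(1 + 75.9200/77173) = 75.8454.
Rounding up, n = 76.

76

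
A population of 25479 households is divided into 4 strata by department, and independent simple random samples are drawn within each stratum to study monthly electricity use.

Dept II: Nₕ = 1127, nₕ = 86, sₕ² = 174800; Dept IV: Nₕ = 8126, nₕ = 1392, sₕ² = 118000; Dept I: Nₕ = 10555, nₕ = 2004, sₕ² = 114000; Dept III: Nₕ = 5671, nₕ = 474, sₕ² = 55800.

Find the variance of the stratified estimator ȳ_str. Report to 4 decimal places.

24.0721

Var(ȳ_str) = Σₕ Wₕ²(1 − fₕ)sₕ²/nₕ with Wₕ = Nₕ/N, N = 25479.
Dept II: Wₕ = 0.04423251; term = 0.04423251²·(1 − 0.07630878)·174800/86 = 3.6732701.
Dept IV: Wₕ = 0.31892931; term = 0.31892931²·(1 − 0.17130199)·118000/1392 = 7.145423.
Dept I: Wₕ = 0.41426273; term = 0.41426273²·(1 − 0.18986262)·114000/2004 = 7.9089262.
Dept III: Wₕ = 0.22257545; term = 0.22257545²·(1 − 0.08358314)·55800/474 = 5.3444555.
Sum = 24.072075.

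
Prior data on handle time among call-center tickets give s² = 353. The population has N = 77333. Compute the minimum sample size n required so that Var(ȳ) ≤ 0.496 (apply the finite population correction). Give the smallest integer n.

706

Without fpc, n₀ = s²/D = 353/0.496 = 711.6935.
With fpc, (1 − n/N)·s²/n ≤ D requires n ≥ n₀/(1 + n₀/N) = 711.6935/(1 + 711.6935/77333) = 705.2035.
Rounding up, n = 706.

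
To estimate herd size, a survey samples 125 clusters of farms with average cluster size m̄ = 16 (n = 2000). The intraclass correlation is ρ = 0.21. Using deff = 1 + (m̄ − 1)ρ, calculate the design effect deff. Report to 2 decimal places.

4.15

deff = 1 + (16 − 1)·0.21 = 1 + 3.15 = 4.15.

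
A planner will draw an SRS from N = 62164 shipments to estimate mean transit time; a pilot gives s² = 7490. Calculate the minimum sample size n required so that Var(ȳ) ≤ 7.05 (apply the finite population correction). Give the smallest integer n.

1045

Without fpc, n₀ = s²/D = 7490/7.05 = 1062.4113.
With fpc, (1 − n/N)·s²/n ≤ D requires n ≥ n₀/(1 + n₀/N) = 1062.4113/(1 + 1062.4113/62164) = 1044.5593.
Rounding up, n = 1045.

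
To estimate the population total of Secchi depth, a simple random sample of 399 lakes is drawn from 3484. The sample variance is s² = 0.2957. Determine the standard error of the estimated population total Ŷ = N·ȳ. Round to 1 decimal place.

89.2

Var(Ŷ) = N²·Var(ȳ) = N²·(1 − n/N)·s²/n.
f = 399/3484 = 0.11452354; Var(ȳ) = 0.88547646·0.2957/399 = 6.5622905 × 10^-4.
Var(Ŷ) = 3484² · (6.5622905 × 10^-4) = 7965.4762.
SE(Ŷ) = √(7965.4762) = 89.2.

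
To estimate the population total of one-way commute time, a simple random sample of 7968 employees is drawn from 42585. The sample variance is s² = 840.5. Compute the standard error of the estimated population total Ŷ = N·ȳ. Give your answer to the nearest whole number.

Var(Ŷ) = N²·Var(ȳ) = N²·(1 − n/N)·s²/n.
f = 7968/42585 = 0.18710814; Var(ȳ) = 0.81289186·840.5/7968 = 0.085747441.
Var(Ŷ) = 42585² · 0.085747441 = 1.5550146 × 10^8.
SE(Ŷ) = √(1.5550146 × 10^8) = 12470.

12470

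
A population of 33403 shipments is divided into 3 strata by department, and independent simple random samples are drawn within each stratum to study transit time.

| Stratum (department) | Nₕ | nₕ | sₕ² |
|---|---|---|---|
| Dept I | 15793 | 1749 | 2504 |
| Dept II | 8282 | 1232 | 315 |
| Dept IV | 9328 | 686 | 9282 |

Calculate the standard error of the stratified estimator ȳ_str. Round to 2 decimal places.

Var(ȳ_str) = Σₕ Wₕ²(1 − fₕ)sₕ²/nₕ with Wₕ = Nₕ/N, N = 33403.
Dept I: Wₕ = 0.47280184; term = 0.47280184²·(1 − 0.11074527)·2504/1749 = 0.28459615.
Dept II: Wₕ = 0.24794180; term = 0.24794180²·(1 − 0.14875634)·315/1232 = 0.013379912.
Dept IV: Wₕ = 0.27925635; term = 0.27925635²·(1 − 0.07354202)·9282/686 = 0.97757323.
Sum = 1.2755493.
SE = √(1.2755493) = 1.13.

1.13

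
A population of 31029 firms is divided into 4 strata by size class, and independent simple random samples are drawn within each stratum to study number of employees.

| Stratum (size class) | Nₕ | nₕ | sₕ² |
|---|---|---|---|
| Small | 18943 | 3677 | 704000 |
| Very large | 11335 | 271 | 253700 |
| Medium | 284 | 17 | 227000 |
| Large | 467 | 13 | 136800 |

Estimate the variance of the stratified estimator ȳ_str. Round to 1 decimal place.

182.8

Var(ȳ_str) = Σₕ Wₕ²(1 − fₕ)sₕ²/nₕ with Wₕ = Nₕ/N, N = 31029.
Small: Wₕ = 0.61049341; term = 0.61049341²·(1 − 0.19410864)·704000/3677 = 57.506573.
Very large: Wₕ = 0.36530343; term = 0.36530343²·(1 − 0.02390825)·253700/271 = 121.94088.
Medium: Wₕ = 0.00915273; term = 0.00915273²·(1 − 0.05985915)·227000/17 = 1.0516494.
Large: Wₕ = 0.01505044; term = 0.01505044²·(1 − 0.02783726)·136800/13 = 2.3172875.
Sum = 182.81639.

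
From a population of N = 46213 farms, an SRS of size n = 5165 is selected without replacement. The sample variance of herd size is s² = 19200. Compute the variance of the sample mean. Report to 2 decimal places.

3.30

Under SRS without replacement, Var(ȳ) = (1 − f)·s²/n with f = n/N = 5165/46213 = 0.11176509.
Var(ȳ) = (1 − 0.11176509)·19200/5165 = 0.88823491·3.7173282 = 3.3018607.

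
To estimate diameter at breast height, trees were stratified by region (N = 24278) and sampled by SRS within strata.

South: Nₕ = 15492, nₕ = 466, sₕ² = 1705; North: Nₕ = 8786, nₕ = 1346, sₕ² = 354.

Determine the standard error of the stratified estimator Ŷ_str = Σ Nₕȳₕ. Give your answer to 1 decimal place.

Var(Ŷ_str) = Σₕ Nₕ²(1 − fₕ)sₕ²/nₕ.
South: 15492²·(1 − 466/15492)·1705/466 = 8.5170528 × 10^8.
North: 8786²·(1 − 1346/8786)·354/1346 = 1.7191839 × 10^7.
Sum = 8.6889712 × 10^8.
SE = √(8.6889712 × 10^8) = 29477.1.

29477.1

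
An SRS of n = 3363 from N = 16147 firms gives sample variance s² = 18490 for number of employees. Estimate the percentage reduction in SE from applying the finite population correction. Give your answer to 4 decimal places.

f = n/N = 3363/16147 = 0.20827398.
SE_no-fpc = √(s²/n) = 2.3447958; SE_fpc = √((1−f)s²/n) = 2.0863755.
Ratio = √(1−f) = 0.88978987. Reduction = 100·(1 − 0.88978987) = 11.0210%.

11.0210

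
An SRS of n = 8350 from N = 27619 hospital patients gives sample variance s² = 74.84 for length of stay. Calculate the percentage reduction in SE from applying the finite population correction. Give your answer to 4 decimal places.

f = n/N = 8350/27619 = 0.30232811.
SE_no-fpc = √(s²/n) = 0.094672458; SE_fpc = √((1−f)s²/n) = 0.079076833.
Ratio = √(1−f) = 0.83526756. Reduction = 100·(1 − 0.83526756) = 16.4732%.

16.4732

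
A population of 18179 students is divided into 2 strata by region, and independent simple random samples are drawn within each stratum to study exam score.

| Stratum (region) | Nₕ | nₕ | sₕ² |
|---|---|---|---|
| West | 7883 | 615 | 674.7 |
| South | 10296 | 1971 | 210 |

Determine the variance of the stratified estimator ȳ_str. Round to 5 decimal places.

Var(ȳ_str) = Σₕ Wₕ²(1 − fₕ)sₕ²/nₕ with Wₕ = Nₕ/N, N = 18179.
West: Wₕ = 0.43363221; term = 0.43363221²·(1 − 0.07801598)·674.7/615 = 0.1901963.
South: Wₕ = 0.56636779; term = 0.56636779²·(1 − 0.19143357)·210/1971 = 0.027634109.
Sum = 0.21783041.

0.21783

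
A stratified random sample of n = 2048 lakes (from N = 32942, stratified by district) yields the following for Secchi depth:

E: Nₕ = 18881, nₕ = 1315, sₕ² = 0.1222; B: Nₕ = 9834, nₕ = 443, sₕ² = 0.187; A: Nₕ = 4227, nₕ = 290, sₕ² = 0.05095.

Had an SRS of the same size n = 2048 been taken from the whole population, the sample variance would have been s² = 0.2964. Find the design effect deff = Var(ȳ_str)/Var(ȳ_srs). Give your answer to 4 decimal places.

Var(ȳ_str) = Σ Wₕ²(1−fₕ)sₕ²/nₕ with Wₕ = Nₕ/32942:
  E: (18881/32942)²·(1−1315/18881)·0.1222/1315 = 2.8401639 × 10^-5
  B: (9834/32942)²·(1−443/9834)·0.187/443 = 3.5923612 × 10^-5
  A: (4227/32942)²·(1−290/4227)·0.05095/290 = 2.6942874 × 10^-6
  → Var(ȳ_str) = 6.7019538 × 10^-5.
Var(ȳ_srs) = (1 − 2048/32942)·0.2964/2048 = 1.3572893 × 10^-4.
deff = (6.7019538 × 10^-5) / (1.3572893 × 10^-4) = 0.4938.

0.4938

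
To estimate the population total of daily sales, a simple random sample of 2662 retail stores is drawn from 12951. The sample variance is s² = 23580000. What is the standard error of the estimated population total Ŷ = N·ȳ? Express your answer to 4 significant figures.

Var(Ŷ) = N²·Var(ȳ) = N²·(1 − n/N)·s²/n.
f = 2662/12951 = 0.20554397; Var(ȳ) = 0.79445603·23580000/2662 = 7037.2927.
Var(Ŷ) = 12951² · 7037.2927 = 1.1803539 × 10^12.
SE(Ŷ) = √(1.1803539 × 10^12) = 1.086 × 10^6.

1.086 × 10^6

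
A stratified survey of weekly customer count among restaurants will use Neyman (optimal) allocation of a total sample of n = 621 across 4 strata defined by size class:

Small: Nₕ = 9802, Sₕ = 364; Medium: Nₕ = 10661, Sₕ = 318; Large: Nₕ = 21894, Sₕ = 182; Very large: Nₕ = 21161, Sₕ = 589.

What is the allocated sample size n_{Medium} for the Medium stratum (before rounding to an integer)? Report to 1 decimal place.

Neyman allocation: nₕ = n·NₕSₕ / Σⱼ NⱼSⱼ.
Σ NⱼSⱼ = 9802·364 + 10661·318 + 21894·182 + 21161·589 = 2.3406663 × 10^7.
n_{Medium} = 621·10661·318 / (2.3406663 × 10^7) = 89.9.

89.9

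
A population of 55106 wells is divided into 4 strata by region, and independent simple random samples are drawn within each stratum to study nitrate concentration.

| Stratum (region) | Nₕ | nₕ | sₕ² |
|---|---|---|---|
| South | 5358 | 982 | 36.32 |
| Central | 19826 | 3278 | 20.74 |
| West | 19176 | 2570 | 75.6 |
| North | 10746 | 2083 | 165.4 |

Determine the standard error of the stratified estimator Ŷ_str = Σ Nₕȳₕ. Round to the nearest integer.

Var(Ŷ_str) = Σₕ Nₕ²(1 − fₕ)sₕ²/nₕ.
South: 5358²·(1 − 982/5358)·36.32/982 = 867190.23.
Central: 19826²·(1 − 3278/19826)·20.74/3278 = 2.0757757 × 10^6.
West: 19176²·(1 − 2570/19176)·75.6/2570 = 9.3672417 × 10^6.
North: 10746²·(1 − 2083/10746)·165.4/2083 = 7.3919903 × 10^6.
Sum = 1.9702198 × 10^7.
SE = √(1.9702198 × 10^7) = 4439.

4439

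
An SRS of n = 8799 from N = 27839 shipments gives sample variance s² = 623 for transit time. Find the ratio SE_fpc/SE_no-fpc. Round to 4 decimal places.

0.8270

f = n/N = 8799/27839 = 0.31606739.
SE_no-fpc = √(s²/n) = 0.26608927; SE_fpc = √((1−f)s²/n) = 0.22005641.
Ratio = √(1−f) = 0.82700218.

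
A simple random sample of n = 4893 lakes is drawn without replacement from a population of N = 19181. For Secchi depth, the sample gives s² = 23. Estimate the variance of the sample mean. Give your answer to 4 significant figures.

0.003501

Under SRS without replacement, Var(ȳ) = (1 − f)·s²/n with f = n/N = 4893/19181 = 0.25509619.
Var(ȳ) = (1 − 0.25509619)·23/4893 = 0.74490381·0.0047005927 = 0.0035014894.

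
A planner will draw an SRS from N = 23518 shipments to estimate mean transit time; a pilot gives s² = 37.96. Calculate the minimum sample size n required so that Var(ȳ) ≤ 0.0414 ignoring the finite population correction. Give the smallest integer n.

917

Without fpc, n₀ = s²/D = 37.96/0.0414 = 916.9082.
Rounding up, n = 917.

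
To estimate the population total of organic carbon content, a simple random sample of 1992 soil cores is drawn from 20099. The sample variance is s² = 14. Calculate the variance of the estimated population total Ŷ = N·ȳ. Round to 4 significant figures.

Var(Ŷ) = N²·Var(ȳ) = N²·(1 − n/N)·s²/n.
f = 1992/20099 = 0.09910941; Var(ȳ) = 0.90089059·14/1992 = 0.0063315604.
Var(Ŷ) = 20099² · 0.0063315604 = 2.5577592 × 10^6.

2.558 × 10^6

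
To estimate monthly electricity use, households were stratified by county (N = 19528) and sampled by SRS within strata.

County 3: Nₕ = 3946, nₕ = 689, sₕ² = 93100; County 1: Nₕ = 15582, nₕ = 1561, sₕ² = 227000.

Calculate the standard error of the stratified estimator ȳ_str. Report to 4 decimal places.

Var(ȳ_str) = Σₕ Wₕ²(1 − fₕ)sₕ²/nₕ with Wₕ = Nₕ/N, N = 19528.
County 3: Wₕ = 0.20206882; term = 0.20206882²·(1 − 0.17460720)·93100/689 = 4.5539658.
County 1: Wₕ = 0.79793118; term = 0.79793118²·(1 − 0.10017969)·227000/1561 = 83.312393.
Sum = 87.866359.
SE = √(87.866359) = 9.3737.

9.3737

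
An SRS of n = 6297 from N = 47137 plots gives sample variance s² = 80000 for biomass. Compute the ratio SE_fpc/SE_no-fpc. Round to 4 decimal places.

0.9308

f = n/N = 6297/47137 = 0.13358932.
SE_no-fpc = √(s²/n) = 3.564332; SE_fpc = √((1−f)s²/n) = 3.3177224.
Ratio = √(1−f) = 0.93081184.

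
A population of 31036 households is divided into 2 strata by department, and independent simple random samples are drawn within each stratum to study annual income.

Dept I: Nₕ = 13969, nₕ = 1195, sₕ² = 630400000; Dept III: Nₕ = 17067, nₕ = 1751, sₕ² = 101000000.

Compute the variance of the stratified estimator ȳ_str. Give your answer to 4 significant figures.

Var(ȳ_str) = Σₕ Wₕ²(1 − fₕ)sₕ²/nₕ with Wₕ = Nₕ/N, N = 31036.
Dept I: Wₕ = 0.45009022; term = 0.45009022²·(1 − 0.08554657)·630400000/1195 = 97725.757.
Dept III: Wₕ = 0.54990978; term = 0.54990978²·(1 − 0.10259565)·101000000/1751 = 15653.314.
Sum = 113379.07.

113400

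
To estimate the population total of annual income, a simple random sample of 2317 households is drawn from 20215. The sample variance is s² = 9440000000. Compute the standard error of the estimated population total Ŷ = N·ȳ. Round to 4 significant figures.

3.839 × 10^7

Var(Ŷ) = N²·Var(ȳ) = N²·(1 − n/N)·s²/n.
f = 2317/20215 = 0.11461786; Var(ȳ) = 0.88538214·9440000000/2317 = 3.607254 × 10^6.
Var(Ŷ) = 20215² · (3.607254 × 10^6) = 1.4740907 × 10^15.
SE(Ŷ) = √(1.4740907 × 10^15) = 3.839 × 10^7.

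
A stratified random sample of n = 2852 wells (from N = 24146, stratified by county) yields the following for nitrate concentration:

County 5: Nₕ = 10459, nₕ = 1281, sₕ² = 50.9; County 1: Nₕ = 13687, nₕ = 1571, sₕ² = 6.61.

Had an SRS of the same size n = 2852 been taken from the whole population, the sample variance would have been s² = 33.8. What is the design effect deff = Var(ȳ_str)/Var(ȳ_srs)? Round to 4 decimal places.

0.7405

Var(ȳ_str) = Σ Wₕ²(1−fₕ)sₕ²/nₕ with Wₕ = Nₕ/24146:
  County 5: (10459/24146)²·(1−1281/10459)·50.9/1281 = 0.0065420894
  County 1: (13687/24146)²·(1−1571/13687)·6.61/1571 = 0.0011967472
  → Var(ȳ_str) = 0.0077388366.
Var(ȳ_srs) = (1 − 2852/24146)·33.8/2852 = 0.010451515.
deff = 0.0077388366 / 0.010451515 = 0.7405.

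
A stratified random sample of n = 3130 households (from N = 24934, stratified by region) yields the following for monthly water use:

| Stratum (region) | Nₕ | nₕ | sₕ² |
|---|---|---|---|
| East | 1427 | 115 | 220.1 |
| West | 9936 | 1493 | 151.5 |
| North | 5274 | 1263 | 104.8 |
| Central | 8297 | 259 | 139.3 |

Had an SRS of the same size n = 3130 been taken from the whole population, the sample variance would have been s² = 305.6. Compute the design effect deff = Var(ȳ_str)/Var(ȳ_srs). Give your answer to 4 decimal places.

0.9367

Var(ȳ_str) = Σ Wₕ²(1−fₕ)sₕ²/nₕ with Wₕ = Nₕ/24934:
  East: (1427/24934)²·(1−115/1427)·220.1/115 = 0.0057636301
  West: (9936/24934)²·(1−1493/9936)·151.5/1493 = 0.013692328
  North: (5274/24934)²·(1−1263/5274)·104.8/1263 = 0.0028233636
  Central: (8297/24934)²·(1−259/8297)·139.3/259 = 0.057694782
  → Var(ȳ_str) = 0.079974104.
Var(ȳ_srs) = (1 − 3130/24934)·305.6/3130 = 0.085379426.
deff = 0.079974104 / 0.085379426 = 0.9367.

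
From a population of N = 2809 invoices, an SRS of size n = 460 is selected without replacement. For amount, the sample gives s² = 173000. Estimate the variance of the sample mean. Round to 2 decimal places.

Under SRS without replacement, Var(ȳ) = (1 − f)·s²/n with f = n/N = 460/2809 = 0.16375934.
Var(ȳ) = (1 − 0.16375934)·173000/460 = 0.83624066·376.08696 = 314.4992.

314.50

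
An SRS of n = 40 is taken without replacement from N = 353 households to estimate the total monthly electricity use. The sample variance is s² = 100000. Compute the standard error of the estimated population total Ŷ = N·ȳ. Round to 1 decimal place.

Var(Ŷ) = N²·Var(ȳ) = N²·(1 − n/N)·s²/n.
f = 40/353 = 0.11331445; Var(ȳ) = 0.88668555·100000/40 = 2216.7139.
Var(Ŷ) = 353² · 2216.7139 = 2.762225 × 10^8.
SE(Ŷ) = √(2.762225 × 10^8) = 16619.9.

16619.9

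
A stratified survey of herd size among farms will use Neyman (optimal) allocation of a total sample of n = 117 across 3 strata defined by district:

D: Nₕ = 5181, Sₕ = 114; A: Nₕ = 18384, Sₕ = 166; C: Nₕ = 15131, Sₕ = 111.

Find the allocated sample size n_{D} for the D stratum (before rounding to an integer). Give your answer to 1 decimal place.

13.0

Neyman allocation: nₕ = n·NₕSₕ / Σⱼ NⱼSⱼ.
Σ NⱼSⱼ = 5181·114 + 18384·166 + 15131·111 = 5.321919 × 10^6.
n_{D} = 117·5181·114 / (5.321919 × 10^6) = 13.0.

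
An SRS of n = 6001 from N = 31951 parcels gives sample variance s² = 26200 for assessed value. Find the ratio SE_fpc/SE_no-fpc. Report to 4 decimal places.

f = n/N = 6001/31951 = 0.18781885.
SE_no-fpc = √(s²/n) = 2.089483; SE_fpc = √((1−f)s²/n) = 1.8830649.
Ratio = √(1−f) = 0.90121094.

0.9012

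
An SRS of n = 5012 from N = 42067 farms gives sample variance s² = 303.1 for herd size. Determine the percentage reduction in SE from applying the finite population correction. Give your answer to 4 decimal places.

6.1460

f = n/N = 5012/42067 = 0.11914327.
SE_no-fpc = √(s²/n) = 0.24591637; SE_fpc = √((1−f)s²/n) = 0.23080227.
Ratio = √(1−f) = 0.93853968. Reduction = 100·(1 − 0.93853968) = 6.1460%.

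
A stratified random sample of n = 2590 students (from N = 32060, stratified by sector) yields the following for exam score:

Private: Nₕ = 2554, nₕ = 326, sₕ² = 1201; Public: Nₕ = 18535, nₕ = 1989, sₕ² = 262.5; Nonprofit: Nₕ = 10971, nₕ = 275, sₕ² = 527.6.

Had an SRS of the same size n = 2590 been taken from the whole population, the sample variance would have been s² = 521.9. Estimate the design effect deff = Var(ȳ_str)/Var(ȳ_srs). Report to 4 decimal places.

Var(ȳ_str) = Σ Wₕ²(1−fₕ)sₕ²/nₕ with Wₕ = Nₕ/32060:
  Private: (2554/32060)²·(1−326/2554)·1201/326 = 0.020395504
  Public: (18535/32060)²·(1−1989/18535)·262.5/1989 = 0.03937795
  Nonprofit: (10971/32060)²·(1−275/10971)·527.6/275 = 0.21903457
  → Var(ȳ_str) = 0.27880802.
Var(ȳ_srs) = (1 − 2590/32060)·521.9/2590 = 0.18522694.
deff = 0.27880802 / 0.18522694 = 1.5052.

1.5052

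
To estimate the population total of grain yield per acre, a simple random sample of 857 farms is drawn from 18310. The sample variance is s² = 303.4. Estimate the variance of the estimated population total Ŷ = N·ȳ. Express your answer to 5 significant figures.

Var(Ŷ) = N²·Var(ȳ) = N²·(1 − n/N)·s²/n.
f = 857/18310 = 0.04680502; Var(ȳ) = 0.95319498·303.4/857 = 0.33745549.
Var(Ŷ) = 18310² · 0.33745549 = 1.1313401 × 10^8.

1.1313 × 10^8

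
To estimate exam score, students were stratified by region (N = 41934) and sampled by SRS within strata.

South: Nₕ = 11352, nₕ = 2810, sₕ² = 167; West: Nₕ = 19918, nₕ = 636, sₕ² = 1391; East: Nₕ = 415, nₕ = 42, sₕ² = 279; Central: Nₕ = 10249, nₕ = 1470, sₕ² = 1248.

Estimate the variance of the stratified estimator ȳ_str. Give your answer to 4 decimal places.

Var(ȳ_str) = Σₕ Wₕ²(1 − fₕ)sₕ²/nₕ with Wₕ = Nₕ/N, N = 41934.
South: Wₕ = 0.27071112; term = 0.27071112²·(1 − 0.24753347)·167/2810 = 0.0032772496.
West: Wₕ = 0.47498450; term = 0.47498450²·(1 − 0.03193092)·1391/636 = 0.477678.
East: Wₕ = 0.00989650; term = 0.00989650²·(1 − 0.10120482)·279/42 = 5.8476216 × 10^-4.
Central: Wₕ = 0.24440788; term = 0.24440788²·(1 − 0.14342863)·1248/1470 = 0.043440139.
Sum = 0.52498015.

0.5250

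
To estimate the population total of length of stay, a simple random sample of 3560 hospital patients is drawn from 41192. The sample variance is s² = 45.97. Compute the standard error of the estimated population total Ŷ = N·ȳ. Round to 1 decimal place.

Var(Ŷ) = N²·Var(ȳ) = N²·(1 − n/N)·s²/n.
f = 3560/41192 = 0.08642455; Var(ȳ) = 0.91357545·45.97/3560 = 0.011796928.
Var(Ŷ) = 41192² · 0.011796928 = 2.0016802 × 10^7.
SE(Ŷ) = √(2.0016802 × 10^7) = 4474.0.

4474.0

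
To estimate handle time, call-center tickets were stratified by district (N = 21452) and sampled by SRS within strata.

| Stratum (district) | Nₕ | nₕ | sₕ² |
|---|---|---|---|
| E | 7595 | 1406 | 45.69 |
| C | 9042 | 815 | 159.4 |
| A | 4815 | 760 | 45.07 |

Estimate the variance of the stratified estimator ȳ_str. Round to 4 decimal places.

Var(ȳ_str) = Σₕ Wₕ²(1 − fₕ)sₕ²/nₕ with Wₕ = Nₕ/N, N = 21452.
E: Wₕ = 0.35404624; term = 0.35404624²·(1 − 0.18512179)·45.69/1406 = 0.0033193154.
C: Wₕ = 0.42149916; term = 0.42149916²·(1 − 0.09013493)·159.4/815 = 0.031615578.
A: Wₕ = 0.22445460; term = 0.22445460²·(1 − 0.15784008)·45.07/760 = 0.0025160863.
Sum = 0.03745098.

0.0375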